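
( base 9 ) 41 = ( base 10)37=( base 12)31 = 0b100101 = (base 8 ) 45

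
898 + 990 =1888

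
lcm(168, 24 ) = 168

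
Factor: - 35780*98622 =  - 2^3* 3^2 * 5^1 * 1789^1*5479^1 = -3528695160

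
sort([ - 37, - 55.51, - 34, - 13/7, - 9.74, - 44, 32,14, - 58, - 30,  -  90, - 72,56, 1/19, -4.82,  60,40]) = [ - 90, - 72, - 58, - 55.51, - 44, - 37,-34, - 30 , - 9.74,-4.82, - 13/7,1/19,14,32, 40, 56, 60]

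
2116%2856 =2116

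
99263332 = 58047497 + 41215835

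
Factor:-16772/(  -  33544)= 2^( - 1) = 1/2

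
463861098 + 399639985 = 863501083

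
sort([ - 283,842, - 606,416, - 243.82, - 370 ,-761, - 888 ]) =[ - 888, - 761, - 606, - 370, - 283, - 243.82,416,842 ] 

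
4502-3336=1166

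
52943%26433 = 77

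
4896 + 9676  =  14572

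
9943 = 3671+6272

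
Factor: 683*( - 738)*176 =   -  88713504 = -2^5*3^2 * 11^1 * 41^1 * 683^1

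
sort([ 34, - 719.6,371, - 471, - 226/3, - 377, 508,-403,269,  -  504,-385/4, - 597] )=[ - 719.6, - 597, - 504, - 471, - 403, - 377 , - 385/4, - 226/3, 34, 269,371,508]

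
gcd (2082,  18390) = 6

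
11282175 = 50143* 225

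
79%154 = 79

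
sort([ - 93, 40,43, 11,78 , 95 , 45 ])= [-93,11,  40,43,45, 78 , 95 ] 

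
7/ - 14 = - 1/2=- 0.50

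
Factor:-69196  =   - 2^2*17299^1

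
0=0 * 1326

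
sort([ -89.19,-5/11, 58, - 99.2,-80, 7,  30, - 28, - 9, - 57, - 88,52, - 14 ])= [ - 99.2, - 89.19, - 88,  -  80, - 57, - 28, - 14, - 9, - 5/11, 7, 30, 52,58 ] 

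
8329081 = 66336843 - 58007762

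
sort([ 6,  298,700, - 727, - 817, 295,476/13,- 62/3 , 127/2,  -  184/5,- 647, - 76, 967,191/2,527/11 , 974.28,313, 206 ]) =[-817, - 727 , - 647, - 76, - 184/5, - 62/3, 6,476/13, 527/11 , 127/2,191/2,206, 295,298,313, 700, 967,974.28] 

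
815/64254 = 815/64254 =0.01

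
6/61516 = 3/30758 = 0.00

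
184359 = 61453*3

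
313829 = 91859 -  -221970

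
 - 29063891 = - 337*86243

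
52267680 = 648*80660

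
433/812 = 433/812 = 0.53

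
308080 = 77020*4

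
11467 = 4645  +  6822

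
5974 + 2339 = 8313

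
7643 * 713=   5449459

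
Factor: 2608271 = 1493^1*1747^1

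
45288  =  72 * 629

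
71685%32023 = 7639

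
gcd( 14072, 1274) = 2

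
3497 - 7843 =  - 4346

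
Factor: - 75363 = - 3^1*25121^1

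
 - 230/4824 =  - 1 + 2297/2412 = -0.05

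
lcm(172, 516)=516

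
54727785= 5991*9135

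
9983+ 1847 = 11830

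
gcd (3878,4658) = 2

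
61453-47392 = 14061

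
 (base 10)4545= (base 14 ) 1929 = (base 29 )5bl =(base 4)1013001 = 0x11C1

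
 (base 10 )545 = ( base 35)FK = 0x221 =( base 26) kp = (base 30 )I5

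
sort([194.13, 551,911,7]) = [ 7, 194.13, 551,911] 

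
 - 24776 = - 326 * 76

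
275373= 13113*21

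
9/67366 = 9/67366 = 0.00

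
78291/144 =543 + 11/16 = 543.69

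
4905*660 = 3237300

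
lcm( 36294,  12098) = 36294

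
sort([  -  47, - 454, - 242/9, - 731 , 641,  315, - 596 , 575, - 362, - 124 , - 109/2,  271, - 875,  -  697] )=[ - 875,-731, - 697, - 596, -454,-362,-124, - 109/2,  -  47 , - 242/9, 271,  315, 575, 641] 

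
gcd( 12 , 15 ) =3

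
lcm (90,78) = 1170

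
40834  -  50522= - 9688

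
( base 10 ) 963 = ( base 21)23I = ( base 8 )1703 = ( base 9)1280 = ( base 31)102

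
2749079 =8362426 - 5613347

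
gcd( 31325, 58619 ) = 1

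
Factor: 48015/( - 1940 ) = -2^( - 2 ) *3^2*11^1  =  - 99/4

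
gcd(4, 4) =4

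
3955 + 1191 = 5146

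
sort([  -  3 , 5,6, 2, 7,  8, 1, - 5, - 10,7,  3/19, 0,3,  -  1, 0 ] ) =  [  -  10, - 5, - 3,-1,0,0, 3/19,1, 2,3,5, 6,7, 7,8] 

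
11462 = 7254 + 4208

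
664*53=35192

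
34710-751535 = -716825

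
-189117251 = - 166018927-23098324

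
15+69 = 84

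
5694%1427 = 1413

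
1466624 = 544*2696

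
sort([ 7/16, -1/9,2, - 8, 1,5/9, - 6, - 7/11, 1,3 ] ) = [  -  8, - 6, - 7/11, - 1/9, 7/16,5/9,1,1, 2,  3 ]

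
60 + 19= 79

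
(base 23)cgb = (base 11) 5066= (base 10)6727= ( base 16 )1a47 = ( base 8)15107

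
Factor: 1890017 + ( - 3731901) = - 1841884 = - 2^2*11^1*41^1*1021^1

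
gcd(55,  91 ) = 1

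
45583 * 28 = 1276324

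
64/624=4/39 = 0.10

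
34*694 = 23596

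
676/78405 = 676/78405   =  0.01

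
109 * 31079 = 3387611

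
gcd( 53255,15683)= 1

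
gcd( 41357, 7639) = 1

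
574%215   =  144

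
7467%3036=1395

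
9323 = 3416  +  5907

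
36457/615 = 36457/615 = 59.28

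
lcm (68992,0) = 0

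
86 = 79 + 7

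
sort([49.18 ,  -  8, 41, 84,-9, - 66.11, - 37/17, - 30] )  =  [  -  66.11, - 30, - 9, - 8, - 37/17,41,49.18,84]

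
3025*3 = 9075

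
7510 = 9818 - 2308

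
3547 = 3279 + 268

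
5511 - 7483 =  - 1972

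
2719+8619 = 11338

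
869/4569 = 869/4569 = 0.19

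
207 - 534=  -  327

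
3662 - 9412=-5750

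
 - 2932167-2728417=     -  5660584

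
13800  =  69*200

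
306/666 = 17/37  =  0.46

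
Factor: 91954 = 2^1*23^1 * 1999^1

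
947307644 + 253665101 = 1200972745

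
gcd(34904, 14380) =4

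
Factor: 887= 887^1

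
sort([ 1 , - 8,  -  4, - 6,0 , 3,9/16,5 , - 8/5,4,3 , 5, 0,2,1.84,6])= [ - 8, - 6, - 4, - 8/5 , 0,0,  9/16, 1,1.84, 2,3, 3,4,5,5,6 ] 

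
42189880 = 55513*760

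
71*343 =24353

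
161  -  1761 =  - 1600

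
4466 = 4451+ 15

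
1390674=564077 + 826597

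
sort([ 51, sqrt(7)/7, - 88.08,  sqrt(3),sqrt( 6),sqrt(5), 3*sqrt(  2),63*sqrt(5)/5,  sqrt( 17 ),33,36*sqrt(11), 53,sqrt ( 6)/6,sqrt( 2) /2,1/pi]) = [ - 88.08,1/pi , sqrt( 7)/7,  sqrt( 6)/6, sqrt( 2)/2, sqrt( 3), sqrt(5 ),sqrt(6),  sqrt(17), 3*sqrt( 2 ), 63*sqrt( 5 ) /5,33,  51 , 53, 36*sqrt( 11 ) ] 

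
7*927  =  6489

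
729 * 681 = 496449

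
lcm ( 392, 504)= 3528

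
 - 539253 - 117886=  - 657139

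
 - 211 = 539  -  750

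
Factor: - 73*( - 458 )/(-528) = -16717/264 = -2^( - 3)*3^(-1 )*11^( - 1 )*73^1*229^1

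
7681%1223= 343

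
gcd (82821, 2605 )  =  1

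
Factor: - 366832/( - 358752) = 227/222 = 2^( - 1)*3^( - 1)*37^( - 1 )*227^1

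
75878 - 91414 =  - 15536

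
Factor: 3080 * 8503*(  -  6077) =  - 159152011480  =  - 2^3*5^1*7^1*11^2*59^1*103^1*773^1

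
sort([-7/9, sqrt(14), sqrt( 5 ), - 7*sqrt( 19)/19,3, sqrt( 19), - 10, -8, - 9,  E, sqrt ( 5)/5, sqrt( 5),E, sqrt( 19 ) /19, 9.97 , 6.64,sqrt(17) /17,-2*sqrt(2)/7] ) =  [ - 10, - 9,-8, - 7*sqrt( 19 ) /19, - 7/9,-2*sqrt( 2 ) /7, sqrt( 19)/19,sqrt( 17)/17,sqrt( 5 ) /5,sqrt(5),sqrt(5 ),E, E,  3, sqrt(14) , sqrt(19),6.64, 9.97] 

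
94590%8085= 5655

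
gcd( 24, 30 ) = 6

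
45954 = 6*7659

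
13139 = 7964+5175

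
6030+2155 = 8185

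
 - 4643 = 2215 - 6858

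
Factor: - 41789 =- 11^1 * 29^1*131^1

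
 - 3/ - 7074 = 1/2358 =0.00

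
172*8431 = 1450132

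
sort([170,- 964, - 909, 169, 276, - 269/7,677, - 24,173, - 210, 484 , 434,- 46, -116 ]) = [ -964, - 909, - 210,-116, - 46 , - 269/7, - 24, 169,170,173, 276, 434, 484, 677 ] 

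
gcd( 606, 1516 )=2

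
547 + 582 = 1129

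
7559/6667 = 7559/6667 = 1.13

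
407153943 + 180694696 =587848639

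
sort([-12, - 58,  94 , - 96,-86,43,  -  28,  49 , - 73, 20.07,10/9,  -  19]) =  [ - 96, - 86, - 73,-58,-28,- 19, - 12,10/9,20.07 , 43,49,94 ] 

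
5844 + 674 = 6518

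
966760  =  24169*40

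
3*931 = 2793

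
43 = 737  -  694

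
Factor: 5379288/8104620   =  448274/675385 = 2^1 * 5^( - 1)*53^1*4229^1 * 135077^( - 1 )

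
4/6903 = 4/6903 = 0.00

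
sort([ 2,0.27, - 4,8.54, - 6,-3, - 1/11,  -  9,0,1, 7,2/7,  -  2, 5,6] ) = [ - 9, - 6, - 4, - 3,- 2, - 1/11, 0, 0.27, 2/7, 1 , 2,5,6, 7,8.54]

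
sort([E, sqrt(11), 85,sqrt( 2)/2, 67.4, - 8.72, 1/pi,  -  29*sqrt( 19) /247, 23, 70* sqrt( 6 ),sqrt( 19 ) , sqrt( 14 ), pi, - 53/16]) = [ - 8.72, - 53/16, - 29*sqrt( 19)/247, 1/pi,sqrt(2)/2, E,pi, sqrt(11 ),sqrt( 14), sqrt( 19) , 23,67.4,85, 70*sqrt( 6 ) ]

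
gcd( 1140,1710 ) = 570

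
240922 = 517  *466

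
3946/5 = 789 + 1/5 = 789.20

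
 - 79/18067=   -  79/18067= - 0.00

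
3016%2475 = 541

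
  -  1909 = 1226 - 3135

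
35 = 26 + 9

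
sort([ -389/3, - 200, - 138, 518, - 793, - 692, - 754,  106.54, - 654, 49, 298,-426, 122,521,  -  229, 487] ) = [-793, - 754,-692, - 654,- 426,-229, - 200, - 138, -389/3, 49, 106.54,122, 298,487, 518,521 ] 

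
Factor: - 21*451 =-9471 = - 3^1* 7^1*11^1*41^1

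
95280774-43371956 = 51908818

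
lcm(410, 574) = 2870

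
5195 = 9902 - 4707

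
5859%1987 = 1885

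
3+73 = 76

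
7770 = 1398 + 6372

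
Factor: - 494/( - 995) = 2^1*5^ ( - 1 )*13^1*19^1*199^( - 1 )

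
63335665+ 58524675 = 121860340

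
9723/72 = 135 + 1/24 =135.04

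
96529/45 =2145 + 4/45 =2145.09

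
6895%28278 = 6895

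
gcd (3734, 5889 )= 1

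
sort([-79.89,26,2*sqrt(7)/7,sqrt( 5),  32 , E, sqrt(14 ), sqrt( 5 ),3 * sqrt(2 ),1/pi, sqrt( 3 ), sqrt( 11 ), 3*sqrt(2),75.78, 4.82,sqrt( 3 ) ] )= [  -  79.89, 1/pi, 2 *sqrt( 7 ) /7, sqrt( 3 ),sqrt( 3), sqrt( 5 ),sqrt(5),E,sqrt( 11),  sqrt( 14 ),3*sqrt( 2),3 * sqrt (2 ), 4.82,26, 32,75.78] 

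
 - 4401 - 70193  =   - 74594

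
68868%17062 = 620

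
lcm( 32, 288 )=288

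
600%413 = 187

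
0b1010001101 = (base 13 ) 3B3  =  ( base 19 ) 1F7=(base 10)653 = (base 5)10103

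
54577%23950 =6677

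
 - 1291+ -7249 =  -8540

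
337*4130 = 1391810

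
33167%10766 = 869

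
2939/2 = 2939/2 = 1469.50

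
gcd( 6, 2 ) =2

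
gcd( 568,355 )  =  71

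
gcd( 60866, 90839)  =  1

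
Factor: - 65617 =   -  65617^1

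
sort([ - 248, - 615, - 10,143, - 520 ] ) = [ - 615, - 520, - 248, - 10,143 ] 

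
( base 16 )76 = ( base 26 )4e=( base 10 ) 118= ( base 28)46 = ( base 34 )3g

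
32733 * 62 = 2029446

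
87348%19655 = 8728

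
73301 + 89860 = 163161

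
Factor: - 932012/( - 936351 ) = 2^2 *3^ ( - 2)*13^( - 1 )*41^1*53^( - 1 )*151^ ( - 1 ) * 5683^1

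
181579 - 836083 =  - 654504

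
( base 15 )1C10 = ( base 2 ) 1011111001010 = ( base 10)6090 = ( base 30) 6n0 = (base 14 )2310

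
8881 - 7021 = 1860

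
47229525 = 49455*955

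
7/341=7/341 = 0.02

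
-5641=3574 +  - 9215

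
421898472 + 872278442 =1294176914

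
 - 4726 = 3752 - 8478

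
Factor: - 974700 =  - 2^2*3^3*5^2*19^2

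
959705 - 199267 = 760438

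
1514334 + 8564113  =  10078447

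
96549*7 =675843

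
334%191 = 143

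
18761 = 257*73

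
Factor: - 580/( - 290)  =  2 = 2^1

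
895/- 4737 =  - 895/4737 = - 0.19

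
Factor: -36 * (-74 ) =2^3*3^2*37^1 = 2664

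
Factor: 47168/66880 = 67/95  =  5^( - 1 )*19^( - 1 )*67^1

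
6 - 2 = 4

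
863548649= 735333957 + 128214692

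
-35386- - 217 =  - 35169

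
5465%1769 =158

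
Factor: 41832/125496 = 3^(  -  1)  =  1/3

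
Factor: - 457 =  - 457^1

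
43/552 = 43/552 = 0.08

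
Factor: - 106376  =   - 2^3*13297^1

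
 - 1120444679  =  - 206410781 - 914033898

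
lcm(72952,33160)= 364760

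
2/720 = 1/360 = 0.00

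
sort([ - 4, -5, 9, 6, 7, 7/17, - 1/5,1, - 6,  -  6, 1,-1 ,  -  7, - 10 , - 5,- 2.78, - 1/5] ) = [ - 10, -7, -6, - 6, - 5,  -  5, - 4,-2.78, - 1,  -  1/5,-1/5 , 7/17, 1,  1,6, 7,9 ]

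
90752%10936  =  3264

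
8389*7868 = 66004652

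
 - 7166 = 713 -7879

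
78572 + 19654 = 98226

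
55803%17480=3363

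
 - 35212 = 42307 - 77519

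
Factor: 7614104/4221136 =951763/527642 = 2^( - 1 )*23^1*41381^1*263821^( - 1 )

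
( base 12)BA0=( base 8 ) 3250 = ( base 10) 1704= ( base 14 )89A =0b11010101000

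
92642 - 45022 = 47620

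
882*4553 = 4015746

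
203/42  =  4 + 5/6 = 4.83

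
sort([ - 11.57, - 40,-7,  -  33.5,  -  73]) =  [ - 73,  -  40 , - 33.5, - 11.57, - 7 ]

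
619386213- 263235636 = 356150577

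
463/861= 463/861 = 0.54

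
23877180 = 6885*3468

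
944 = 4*236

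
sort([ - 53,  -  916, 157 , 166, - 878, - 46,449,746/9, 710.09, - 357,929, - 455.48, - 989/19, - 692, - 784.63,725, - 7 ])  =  [ - 916 , - 878, - 784.63, - 692,-455.48, - 357,-53, - 989/19, - 46, - 7,746/9  ,  157,166,449,710.09 , 725,929]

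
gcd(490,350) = 70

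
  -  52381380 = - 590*88782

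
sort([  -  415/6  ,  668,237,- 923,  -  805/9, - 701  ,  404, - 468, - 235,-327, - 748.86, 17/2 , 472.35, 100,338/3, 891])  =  [-923, - 748.86, - 701,  -  468, - 327, - 235, - 805/9, - 415/6,17/2 , 100 , 338/3, 237, 404, 472.35, 668,891 ] 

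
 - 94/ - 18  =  47/9 = 5.22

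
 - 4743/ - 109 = 43+ 56/109 = 43.51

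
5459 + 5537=10996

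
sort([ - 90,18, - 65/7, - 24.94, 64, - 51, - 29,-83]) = [ - 90, -83,-51,  -  29,-24.94, - 65/7, 18, 64 ]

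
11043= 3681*3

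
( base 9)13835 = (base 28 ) c0k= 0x24D4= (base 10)9428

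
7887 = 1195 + 6692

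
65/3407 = 65/3407 = 0.02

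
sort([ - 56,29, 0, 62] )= [ - 56, 0,29, 62]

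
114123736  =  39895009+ 74228727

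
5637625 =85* 66325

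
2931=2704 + 227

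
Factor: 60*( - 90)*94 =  - 2^4*3^3* 5^2 *47^1 = - 507600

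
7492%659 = 243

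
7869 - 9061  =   - 1192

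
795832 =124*6418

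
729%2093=729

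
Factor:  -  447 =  - 3^1*149^1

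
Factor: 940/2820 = 1/3 = 3^(-1 )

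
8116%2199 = 1519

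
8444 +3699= 12143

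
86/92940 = 43/46470 = 0.00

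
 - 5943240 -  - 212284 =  - 5730956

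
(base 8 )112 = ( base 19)3H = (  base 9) 82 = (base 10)74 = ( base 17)46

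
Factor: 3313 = 3313^1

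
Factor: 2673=3^5*11^1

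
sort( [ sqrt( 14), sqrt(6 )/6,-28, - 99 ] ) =[ - 99, - 28 , sqrt(6) /6,sqrt(14)]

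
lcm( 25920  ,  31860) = 1529280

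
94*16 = 1504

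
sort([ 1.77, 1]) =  [ 1, 1.77] 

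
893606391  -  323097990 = 570508401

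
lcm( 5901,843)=5901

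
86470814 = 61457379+25013435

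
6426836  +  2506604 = 8933440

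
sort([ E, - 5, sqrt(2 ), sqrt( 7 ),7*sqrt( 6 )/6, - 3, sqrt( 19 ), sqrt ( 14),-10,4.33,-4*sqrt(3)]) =[ - 10, - 4  *sqrt(3), - 5, - 3, sqrt(2), sqrt ( 7 ), E, 7 *sqrt(6) /6,sqrt( 14) , 4.33,sqrt(19 ) ] 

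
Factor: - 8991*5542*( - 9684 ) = 2^3*3^7*17^1* 37^1*163^1 * 269^1 = 482535533448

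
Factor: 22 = 2^1*11^1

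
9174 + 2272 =11446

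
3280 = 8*410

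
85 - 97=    - 12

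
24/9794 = 12/4897 =0.00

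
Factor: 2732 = 2^2*683^1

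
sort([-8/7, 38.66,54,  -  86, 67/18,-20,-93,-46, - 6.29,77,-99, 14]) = [-99, - 93,- 86, -46, - 20,-6.29, - 8/7,67/18,14, 38.66,54 , 77]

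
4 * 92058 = 368232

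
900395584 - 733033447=167362137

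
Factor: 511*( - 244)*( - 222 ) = 27679848=2^3*3^1*7^1*37^1 * 61^1*73^1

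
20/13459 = 20/13459= 0.00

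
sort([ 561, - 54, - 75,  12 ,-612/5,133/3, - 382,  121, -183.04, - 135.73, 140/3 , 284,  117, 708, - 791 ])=[ - 791 ,-382, - 183.04 , - 135.73, - 612/5, - 75,-54, 12 , 133/3,140/3,117, 121,284, 561,708]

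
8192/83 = 8192/83  =  98.70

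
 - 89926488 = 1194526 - 91121014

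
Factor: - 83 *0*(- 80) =0^1 =0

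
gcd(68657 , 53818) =71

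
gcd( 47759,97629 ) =1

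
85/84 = 85/84 = 1.01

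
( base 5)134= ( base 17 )2a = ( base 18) 28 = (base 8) 54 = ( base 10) 44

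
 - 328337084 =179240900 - 507577984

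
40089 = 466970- 426881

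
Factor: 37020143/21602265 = 3^ ( - 1 )*5^ (-1 )*37^(  -  1)*263^1*38923^ ( - 1)*140761^1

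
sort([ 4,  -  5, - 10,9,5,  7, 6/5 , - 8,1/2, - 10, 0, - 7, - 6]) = [-10, - 10, - 8, - 7,-6, - 5,0, 1/2, 6/5,4,5,7, 9]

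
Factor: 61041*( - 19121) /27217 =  - 3^1*17^(-1)* 1601^( - 1)*19121^1 * 20347^1 = - 1167164961/27217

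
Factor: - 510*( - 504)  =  2^4 * 3^3 *5^1*7^1 * 17^1=257040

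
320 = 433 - 113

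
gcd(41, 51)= 1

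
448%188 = 72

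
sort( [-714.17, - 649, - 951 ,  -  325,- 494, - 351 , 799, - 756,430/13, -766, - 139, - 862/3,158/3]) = [ - 951 , - 766, - 756, - 714.17,-649, - 494,- 351 , - 325 , - 862/3, - 139, 430/13,  158/3,799]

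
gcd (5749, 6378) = 1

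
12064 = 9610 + 2454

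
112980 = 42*2690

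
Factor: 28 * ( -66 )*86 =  - 2^4*3^1 * 7^1 *11^1 * 43^1 = - 158928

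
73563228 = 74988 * 981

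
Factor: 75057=3^1*127^1*197^1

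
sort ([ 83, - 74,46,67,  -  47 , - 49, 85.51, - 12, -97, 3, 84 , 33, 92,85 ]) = [ - 97 , - 74 , - 49, - 47,-12, 3, 33 , 46, 67,83, 84,85,85.51,92 ] 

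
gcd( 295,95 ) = 5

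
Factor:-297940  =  -2^2*5^1 *14897^1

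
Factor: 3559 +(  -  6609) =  - 2^1*5^2*61^1 = - 3050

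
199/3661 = 199/3661 = 0.05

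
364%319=45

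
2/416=1/208= 0.00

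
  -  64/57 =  - 2 + 50/57 = - 1.12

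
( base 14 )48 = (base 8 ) 100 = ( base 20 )34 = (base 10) 64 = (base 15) 44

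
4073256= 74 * 55044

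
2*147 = 294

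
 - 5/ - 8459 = 5/8459  =  0.00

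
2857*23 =65711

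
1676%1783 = 1676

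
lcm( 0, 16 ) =0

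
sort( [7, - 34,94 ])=[ - 34,7,94]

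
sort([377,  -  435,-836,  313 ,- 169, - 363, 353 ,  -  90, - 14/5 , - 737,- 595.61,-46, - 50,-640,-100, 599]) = [-836 , - 737,-640,-595.61, - 435, - 363, - 169 , - 100, -90, - 50,-46,  -  14/5,313,353,377,599 ] 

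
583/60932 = 583/60932 = 0.01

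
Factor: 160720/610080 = 49/186 = 2^(-1)*3^( - 1)*7^2*31^( - 1 )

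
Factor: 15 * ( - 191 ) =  -3^1*5^1*191^1= - 2865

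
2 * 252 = 504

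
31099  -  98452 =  - 67353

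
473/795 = 473/795= 0.59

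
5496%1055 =221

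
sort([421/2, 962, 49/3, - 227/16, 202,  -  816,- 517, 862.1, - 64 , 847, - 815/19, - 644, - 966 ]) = [ - 966, - 816, - 644, - 517, - 64, - 815/19,-227/16,49/3, 202, 421/2, 847, 862.1, 962]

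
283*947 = 268001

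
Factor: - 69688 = - 2^3 * 31^1 *281^1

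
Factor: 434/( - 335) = - 2^1 *5^( - 1 )*7^1*31^1*67^( - 1 ) 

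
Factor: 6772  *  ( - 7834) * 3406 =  - 2^4*13^1*131^1*1693^1 *3917^1 = -180694594288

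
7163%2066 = 965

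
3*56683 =170049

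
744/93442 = 372/46721 = 0.01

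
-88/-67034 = 4/3047 = 0.00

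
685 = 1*685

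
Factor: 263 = 263^1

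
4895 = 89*55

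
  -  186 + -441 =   -  627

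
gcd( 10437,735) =147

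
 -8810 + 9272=462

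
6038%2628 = 782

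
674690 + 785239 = 1459929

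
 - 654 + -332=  - 986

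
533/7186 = 533/7186= 0.07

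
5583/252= 1861/84 = 22.15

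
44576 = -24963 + 69539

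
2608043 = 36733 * 71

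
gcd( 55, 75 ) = 5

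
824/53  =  15 + 29/53 =15.55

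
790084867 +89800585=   879885452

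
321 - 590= - 269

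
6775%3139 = 497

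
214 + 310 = 524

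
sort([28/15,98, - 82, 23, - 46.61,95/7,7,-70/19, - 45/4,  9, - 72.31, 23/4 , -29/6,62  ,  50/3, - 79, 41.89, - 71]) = [-82, - 79,-72.31 , - 71,  -  46.61, - 45/4  , - 29/6, - 70/19 , 28/15, 23/4  ,  7,  9,  95/7, 50/3, 23,41.89,62,  98 ]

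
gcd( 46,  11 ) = 1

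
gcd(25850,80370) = 470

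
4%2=0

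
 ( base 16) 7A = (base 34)3K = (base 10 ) 122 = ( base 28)4a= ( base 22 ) 5C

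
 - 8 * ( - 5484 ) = 43872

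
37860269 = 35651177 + 2209092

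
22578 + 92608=115186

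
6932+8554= 15486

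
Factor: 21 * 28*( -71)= -2^2 * 3^1*7^2*71^1 = - 41748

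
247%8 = 7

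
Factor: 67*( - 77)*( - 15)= 3^1*5^1*7^1 * 11^1*67^1 = 77385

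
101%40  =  21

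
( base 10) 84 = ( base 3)10010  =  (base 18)4c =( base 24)3C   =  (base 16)54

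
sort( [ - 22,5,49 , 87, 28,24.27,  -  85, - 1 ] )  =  [-85, - 22, -1,5,24.27,28, 49,87]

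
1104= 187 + 917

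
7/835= 7/835 =0.01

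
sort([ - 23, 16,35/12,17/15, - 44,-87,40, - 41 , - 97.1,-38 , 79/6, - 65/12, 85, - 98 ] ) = [-98, - 97.1, - 87, - 44, -41, - 38,-23,-65/12, 17/15,  35/12, 79/6,16 , 40, 85]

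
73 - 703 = - 630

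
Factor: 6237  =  3^4*7^1*11^1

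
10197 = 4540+5657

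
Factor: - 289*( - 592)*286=2^5*11^1*13^1  *17^2*37^1 = 48931168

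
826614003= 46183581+780430422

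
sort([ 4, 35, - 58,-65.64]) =[  -  65.64, - 58 , 4, 35]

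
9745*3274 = 31905130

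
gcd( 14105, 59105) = 5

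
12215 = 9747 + 2468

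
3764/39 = 3764/39 = 96.51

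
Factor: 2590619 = 683^1*3793^1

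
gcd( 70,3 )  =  1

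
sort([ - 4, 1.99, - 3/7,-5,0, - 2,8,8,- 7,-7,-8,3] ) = [-8, - 7, - 7 , - 5, - 4, - 2,- 3/7, 0, 1.99,3,8,8] 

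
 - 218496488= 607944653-826441141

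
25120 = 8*3140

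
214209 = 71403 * 3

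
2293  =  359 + 1934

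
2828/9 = 314 + 2/9 =314.22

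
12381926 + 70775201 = 83157127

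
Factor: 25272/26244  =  26/27=2^1 * 3^(  -  3)*13^1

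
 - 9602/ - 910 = 4801/455 = 10.55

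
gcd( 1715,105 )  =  35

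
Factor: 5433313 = 23^1*236231^1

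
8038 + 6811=14849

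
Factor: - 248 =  - 2^3*31^1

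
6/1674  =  1/279 = 0.00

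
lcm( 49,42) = 294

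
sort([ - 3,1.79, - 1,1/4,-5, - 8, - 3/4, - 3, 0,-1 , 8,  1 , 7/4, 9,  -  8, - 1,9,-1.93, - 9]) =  [ - 9, - 8, - 8, - 5, - 3, - 3, - 1.93 , - 1, - 1  , - 1, - 3/4,0,1/4,1,7/4, 1.79,8,  9 , 9]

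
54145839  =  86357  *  627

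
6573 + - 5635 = 938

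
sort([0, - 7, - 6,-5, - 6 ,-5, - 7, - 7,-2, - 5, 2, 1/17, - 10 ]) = [ - 10,-7,-7,-7,- 6,-6 ,-5,-5, - 5,-2, 0, 1/17, 2 ] 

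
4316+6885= 11201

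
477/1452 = 159/484  =  0.33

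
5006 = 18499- 13493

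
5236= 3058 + 2178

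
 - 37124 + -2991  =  - 40115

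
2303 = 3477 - 1174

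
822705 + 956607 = 1779312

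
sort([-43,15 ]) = [-43, 15]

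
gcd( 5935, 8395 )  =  5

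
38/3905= 38/3905 = 0.01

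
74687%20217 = 14036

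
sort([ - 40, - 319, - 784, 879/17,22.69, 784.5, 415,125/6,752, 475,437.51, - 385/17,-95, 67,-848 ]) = [-848, - 784, - 319 , - 95,-40, -385/17, 125/6,  22.69, 879/17, 67, 415 , 437.51,  475  ,  752, 784.5]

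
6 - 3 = 3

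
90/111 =30/37 = 0.81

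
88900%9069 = 7279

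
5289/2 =2644+1/2 = 2644.50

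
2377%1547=830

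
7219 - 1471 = 5748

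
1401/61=22 + 59/61 = 22.97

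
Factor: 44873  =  23^1*1951^1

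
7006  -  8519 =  - 1513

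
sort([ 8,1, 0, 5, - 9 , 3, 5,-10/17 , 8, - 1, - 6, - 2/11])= [ - 9,  -  6,-1,- 10/17, - 2/11,  0, 1, 3,5, 5, 8, 8]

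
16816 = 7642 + 9174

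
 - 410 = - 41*10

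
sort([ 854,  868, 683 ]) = [683, 854,868]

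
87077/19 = 4583 = 4583.00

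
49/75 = 49/75 = 0.65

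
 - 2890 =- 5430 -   -  2540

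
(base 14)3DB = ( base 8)1415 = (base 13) 481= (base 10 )781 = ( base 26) 141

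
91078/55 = 91078/55 = 1655.96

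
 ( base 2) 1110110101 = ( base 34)RV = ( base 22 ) 1L3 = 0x3b5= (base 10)949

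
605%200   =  5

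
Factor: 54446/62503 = 7778/8929 = 2^1*3889^1*8929^(-1) 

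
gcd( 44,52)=4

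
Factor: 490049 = 7^2*  73^1*137^1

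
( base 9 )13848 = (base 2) 10010011100000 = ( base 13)43b2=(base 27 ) cph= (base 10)9440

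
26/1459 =26/1459= 0.02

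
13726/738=6863/369 = 18.60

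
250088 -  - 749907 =999995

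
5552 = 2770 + 2782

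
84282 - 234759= - 150477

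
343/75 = 343/75 = 4.57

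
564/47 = 12 = 12.00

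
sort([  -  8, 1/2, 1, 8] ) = [ -8, 1/2, 1,8]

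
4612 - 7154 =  - 2542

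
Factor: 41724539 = 41724539^1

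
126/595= 18/85 = 0.21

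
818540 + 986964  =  1805504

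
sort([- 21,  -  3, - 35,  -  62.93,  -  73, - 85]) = [ - 85, - 73, - 62.93, - 35, - 21,-3] 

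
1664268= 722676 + 941592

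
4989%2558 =2431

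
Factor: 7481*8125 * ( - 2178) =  - 132385646250 = - 2^1*3^2*5^4 * 11^2*13^1*7481^1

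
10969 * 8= 87752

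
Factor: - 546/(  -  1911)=2/7=2^1*7^(-1 )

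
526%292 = 234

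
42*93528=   3928176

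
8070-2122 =5948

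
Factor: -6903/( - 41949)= 13^1*79^ ( - 1 ) = 13/79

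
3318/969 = 3 + 137/323 = 3.42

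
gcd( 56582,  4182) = 2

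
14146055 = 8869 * 1595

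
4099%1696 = 707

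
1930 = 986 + 944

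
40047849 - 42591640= - 2543791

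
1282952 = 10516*122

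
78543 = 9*8727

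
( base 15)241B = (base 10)7676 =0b1110111111100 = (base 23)ebh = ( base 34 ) 6LQ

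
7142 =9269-2127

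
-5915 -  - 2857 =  - 3058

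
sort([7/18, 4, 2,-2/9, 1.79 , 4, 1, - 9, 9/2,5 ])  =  [ - 9 , - 2/9, 7/18, 1 , 1.79, 2, 4, 4,9/2,5 ] 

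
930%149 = 36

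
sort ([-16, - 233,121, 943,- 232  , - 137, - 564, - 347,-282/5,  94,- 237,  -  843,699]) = [  -  843,-564, - 347,-237, - 233,- 232, - 137, - 282/5,- 16, 94  ,  121,699 , 943 ] 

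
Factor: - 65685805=  -  5^1  *181^2*401^1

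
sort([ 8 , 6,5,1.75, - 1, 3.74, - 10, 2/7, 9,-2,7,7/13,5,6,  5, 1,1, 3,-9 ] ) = [ - 10, - 9,-2, - 1, 2/7,7/13, 1 , 1,1.75,3, 3.74,5, 5 , 5,6, 6, 7,8,9 ] 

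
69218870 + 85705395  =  154924265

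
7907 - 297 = 7610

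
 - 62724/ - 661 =62724/661 = 94.89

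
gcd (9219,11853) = 1317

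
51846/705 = 73 + 127/235 = 73.54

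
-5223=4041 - 9264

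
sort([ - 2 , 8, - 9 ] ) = [-9,  -  2,8]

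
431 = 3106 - 2675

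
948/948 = 1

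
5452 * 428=2333456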